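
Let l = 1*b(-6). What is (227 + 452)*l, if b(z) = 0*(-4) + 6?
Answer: 4074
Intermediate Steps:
b(z) = 6 (b(z) = 0 + 6 = 6)
l = 6 (l = 1*6 = 6)
(227 + 452)*l = (227 + 452)*6 = 679*6 = 4074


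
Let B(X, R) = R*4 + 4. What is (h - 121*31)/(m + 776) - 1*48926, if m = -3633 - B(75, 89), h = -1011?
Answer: -157390180/3217 ≈ -48925.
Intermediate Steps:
B(X, R) = 4 + 4*R (B(X, R) = 4*R + 4 = 4 + 4*R)
m = -3993 (m = -3633 - (4 + 4*89) = -3633 - (4 + 356) = -3633 - 1*360 = -3633 - 360 = -3993)
(h - 121*31)/(m + 776) - 1*48926 = (-1011 - 121*31)/(-3993 + 776) - 1*48926 = (-1011 - 3751)/(-3217) - 48926 = -4762*(-1/3217) - 48926 = 4762/3217 - 48926 = -157390180/3217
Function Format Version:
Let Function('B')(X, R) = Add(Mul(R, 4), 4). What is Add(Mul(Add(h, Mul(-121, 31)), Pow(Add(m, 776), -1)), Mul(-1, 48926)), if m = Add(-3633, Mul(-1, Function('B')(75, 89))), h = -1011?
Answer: Rational(-157390180, 3217) ≈ -48925.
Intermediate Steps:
Function('B')(X, R) = Add(4, Mul(4, R)) (Function('B')(X, R) = Add(Mul(4, R), 4) = Add(4, Mul(4, R)))
m = -3993 (m = Add(-3633, Mul(-1, Add(4, Mul(4, 89)))) = Add(-3633, Mul(-1, Add(4, 356))) = Add(-3633, Mul(-1, 360)) = Add(-3633, -360) = -3993)
Add(Mul(Add(h, Mul(-121, 31)), Pow(Add(m, 776), -1)), Mul(-1, 48926)) = Add(Mul(Add(-1011, Mul(-121, 31)), Pow(Add(-3993, 776), -1)), Mul(-1, 48926)) = Add(Mul(Add(-1011, -3751), Pow(-3217, -1)), -48926) = Add(Mul(-4762, Rational(-1, 3217)), -48926) = Add(Rational(4762, 3217), -48926) = Rational(-157390180, 3217)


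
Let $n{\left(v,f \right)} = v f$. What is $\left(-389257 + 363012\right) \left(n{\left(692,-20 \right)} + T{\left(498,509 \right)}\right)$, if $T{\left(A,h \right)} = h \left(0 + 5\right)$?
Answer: $296437275$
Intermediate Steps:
$n{\left(v,f \right)} = f v$
$T{\left(A,h \right)} = 5 h$ ($T{\left(A,h \right)} = h 5 = 5 h$)
$\left(-389257 + 363012\right) \left(n{\left(692,-20 \right)} + T{\left(498,509 \right)}\right) = \left(-389257 + 363012\right) \left(\left(-20\right) 692 + 5 \cdot 509\right) = - 26245 \left(-13840 + 2545\right) = \left(-26245\right) \left(-11295\right) = 296437275$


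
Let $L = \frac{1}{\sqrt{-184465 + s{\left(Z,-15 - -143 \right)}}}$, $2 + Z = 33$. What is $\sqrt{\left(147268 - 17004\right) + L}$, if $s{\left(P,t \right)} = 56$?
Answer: $\frac{\sqrt{4429846069860184 - 184409 i \sqrt{184409}}}{184409} \approx 360.92 - 3.226 \cdot 10^{-6} i$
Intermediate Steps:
$Z = 31$ ($Z = -2 + 33 = 31$)
$L = - \frac{i \sqrt{184409}}{184409}$ ($L = \frac{1}{\sqrt{-184465 + 56}} = \frac{1}{\sqrt{-184409}} = \frac{1}{i \sqrt{184409}} = - \frac{i \sqrt{184409}}{184409} \approx - 0.0023287 i$)
$\sqrt{\left(147268 - 17004\right) + L} = \sqrt{\left(147268 - 17004\right) - \frac{i \sqrt{184409}}{184409}} = \sqrt{130264 - \frac{i \sqrt{184409}}{184409}}$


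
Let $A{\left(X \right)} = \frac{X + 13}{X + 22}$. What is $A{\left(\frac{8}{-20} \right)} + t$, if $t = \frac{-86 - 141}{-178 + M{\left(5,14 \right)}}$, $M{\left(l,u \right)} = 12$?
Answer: $\frac{1943}{996} \approx 1.9508$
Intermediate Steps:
$t = \frac{227}{166}$ ($t = \frac{-86 - 141}{-178 + 12} = - \frac{227}{-166} = \left(-227\right) \left(- \frac{1}{166}\right) = \frac{227}{166} \approx 1.3675$)
$A{\left(X \right)} = \frac{13 + X}{22 + X}$
$A{\left(\frac{8}{-20} \right)} + t = \frac{13 + \frac{8}{-20}}{22 + \frac{8}{-20}} + \frac{227}{166} = \frac{13 + 8 \left(- \frac{1}{20}\right)}{22 + 8 \left(- \frac{1}{20}\right)} + \frac{227}{166} = \frac{13 - \frac{2}{5}}{22 - \frac{2}{5}} + \frac{227}{166} = \frac{1}{\frac{108}{5}} \cdot \frac{63}{5} + \frac{227}{166} = \frac{5}{108} \cdot \frac{63}{5} + \frac{227}{166} = \frac{7}{12} + \frac{227}{166} = \frac{1943}{996}$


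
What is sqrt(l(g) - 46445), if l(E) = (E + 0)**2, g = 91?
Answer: 2*I*sqrt(9541) ≈ 195.36*I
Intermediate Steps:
l(E) = E**2
sqrt(l(g) - 46445) = sqrt(91**2 - 46445) = sqrt(8281 - 46445) = sqrt(-38164) = 2*I*sqrt(9541)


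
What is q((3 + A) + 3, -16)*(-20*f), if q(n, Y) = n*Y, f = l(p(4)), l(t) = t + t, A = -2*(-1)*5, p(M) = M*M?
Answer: 163840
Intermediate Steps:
p(M) = M²
A = 10 (A = 2*5 = 10)
l(t) = 2*t
f = 32 (f = 2*4² = 2*16 = 32)
q(n, Y) = Y*n
q((3 + A) + 3, -16)*(-20*f) = (-16*((3 + 10) + 3))*(-20*32) = -16*(13 + 3)*(-640) = -16*16*(-640) = -256*(-640) = 163840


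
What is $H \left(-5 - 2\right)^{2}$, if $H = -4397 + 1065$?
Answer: $-163268$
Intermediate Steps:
$H = -3332$
$H \left(-5 - 2\right)^{2} = - 3332 \left(-5 - 2\right)^{2} = - 3332 \left(-7\right)^{2} = \left(-3332\right) 49 = -163268$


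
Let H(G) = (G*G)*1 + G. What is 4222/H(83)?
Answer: 2111/3486 ≈ 0.60557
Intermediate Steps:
H(G) = G + G**2 (H(G) = G**2*1 + G = G**2 + G = G + G**2)
4222/H(83) = 4222/((83*(1 + 83))) = 4222/((83*84)) = 4222/6972 = 4222*(1/6972) = 2111/3486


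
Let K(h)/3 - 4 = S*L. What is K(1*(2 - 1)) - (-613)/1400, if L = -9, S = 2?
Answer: -58187/1400 ≈ -41.562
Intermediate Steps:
K(h) = -42 (K(h) = 12 + 3*(2*(-9)) = 12 + 3*(-18) = 12 - 54 = -42)
K(1*(2 - 1)) - (-613)/1400 = -42 - (-613)/1400 = -42 - 1*(-613/1400) = -42 + 613/1400 = -58187/1400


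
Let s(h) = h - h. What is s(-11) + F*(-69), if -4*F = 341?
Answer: 23529/4 ≈ 5882.3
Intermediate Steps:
F = -341/4 (F = -¼*341 = -341/4 ≈ -85.250)
s(h) = 0
s(-11) + F*(-69) = 0 - 341/4*(-69) = 0 + 23529/4 = 23529/4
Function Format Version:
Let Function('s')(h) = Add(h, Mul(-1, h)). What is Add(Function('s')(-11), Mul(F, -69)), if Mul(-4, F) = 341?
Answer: Rational(23529, 4) ≈ 5882.3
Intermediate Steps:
F = Rational(-341, 4) (F = Mul(Rational(-1, 4), 341) = Rational(-341, 4) ≈ -85.250)
Function('s')(h) = 0
Add(Function('s')(-11), Mul(F, -69)) = Add(0, Mul(Rational(-341, 4), -69)) = Add(0, Rational(23529, 4)) = Rational(23529, 4)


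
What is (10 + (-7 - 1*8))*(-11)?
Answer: 55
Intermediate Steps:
(10 + (-7 - 1*8))*(-11) = (10 + (-7 - 8))*(-11) = (10 - 15)*(-11) = -5*(-11) = 55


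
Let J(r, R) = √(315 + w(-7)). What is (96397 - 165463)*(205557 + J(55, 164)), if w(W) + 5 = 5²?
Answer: -14196999762 - 69066*√335 ≈ -1.4198e+10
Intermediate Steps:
w(W) = 20 (w(W) = -5 + 5² = -5 + 25 = 20)
J(r, R) = √335 (J(r, R) = √(315 + 20) = √335)
(96397 - 165463)*(205557 + J(55, 164)) = (96397 - 165463)*(205557 + √335) = -69066*(205557 + √335) = -14196999762 - 69066*√335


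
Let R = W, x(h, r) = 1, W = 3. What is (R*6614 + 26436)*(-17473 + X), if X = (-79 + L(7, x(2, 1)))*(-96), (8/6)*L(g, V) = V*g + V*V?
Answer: -484299270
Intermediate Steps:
R = 3
L(g, V) = 3*V**2/4 + 3*V*g/4 (L(g, V) = 3*(V*g + V*V)/4 = 3*(V*g + V**2)/4 = 3*(V**2 + V*g)/4 = 3*V**2/4 + 3*V*g/4)
X = 7008 (X = (-79 + (3/4)*1*(1 + 7))*(-96) = (-79 + (3/4)*1*8)*(-96) = (-79 + 6)*(-96) = -73*(-96) = 7008)
(R*6614 + 26436)*(-17473 + X) = (3*6614 + 26436)*(-17473 + 7008) = (19842 + 26436)*(-10465) = 46278*(-10465) = -484299270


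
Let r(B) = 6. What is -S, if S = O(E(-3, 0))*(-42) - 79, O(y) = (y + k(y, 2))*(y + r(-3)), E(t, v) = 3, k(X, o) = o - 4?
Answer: 457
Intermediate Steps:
k(X, o) = -4 + o
O(y) = (-2 + y)*(6 + y) (O(y) = (y + (-4 + 2))*(y + 6) = (y - 2)*(6 + y) = (-2 + y)*(6 + y))
S = -457 (S = (-12 + 3**2 + 4*3)*(-42) - 79 = (-12 + 9 + 12)*(-42) - 79 = 9*(-42) - 79 = -378 - 79 = -457)
-S = -1*(-457) = 457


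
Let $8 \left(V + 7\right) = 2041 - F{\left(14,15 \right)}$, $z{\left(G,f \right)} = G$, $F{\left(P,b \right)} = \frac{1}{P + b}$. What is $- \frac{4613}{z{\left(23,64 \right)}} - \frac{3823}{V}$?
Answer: $- \frac{71485565}{330993} \approx -215.97$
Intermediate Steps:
$V = \frac{14391}{58}$ ($V = -7 + \frac{2041 - \frac{1}{14 + 15}}{8} = -7 + \frac{2041 - \frac{1}{29}}{8} = -7 + \frac{1}{8} \cdot \frac{59188}{29} = -7 + \frac{14797}{58} = \frac{14391}{58} \approx 248.12$)
$- \frac{4613}{z{\left(23,64 \right)}} - \frac{3823}{V} = - \frac{4613}{23} - \frac{3823}{\frac{14391}{58}} = \left(-4613\right) \frac{1}{23} - \frac{221734}{14391} = - \frac{4613}{23} - \frac{221734}{14391} = - \frac{71485565}{330993}$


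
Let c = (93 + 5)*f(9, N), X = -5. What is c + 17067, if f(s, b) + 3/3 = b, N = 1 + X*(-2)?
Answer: 18047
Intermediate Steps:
N = 11 (N = 1 - 5*(-2) = 1 + 10 = 11)
f(s, b) = -1 + b
c = 980 (c = (93 + 5)*(-1 + 11) = 98*10 = 980)
c + 17067 = 980 + 17067 = 18047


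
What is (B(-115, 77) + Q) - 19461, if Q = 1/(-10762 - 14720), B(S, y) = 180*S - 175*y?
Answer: -1366752553/25482 ≈ -53636.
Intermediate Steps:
B(S, y) = -175*y + 180*S
Q = -1/25482 (Q = 1/(-25482) = -1/25482 ≈ -3.9243e-5)
(B(-115, 77) + Q) - 19461 = ((-175*77 + 180*(-115)) - 1/25482) - 19461 = ((-13475 - 20700) - 1/25482) - 19461 = (-34175 - 1/25482) - 19461 = -870847351/25482 - 19461 = -1366752553/25482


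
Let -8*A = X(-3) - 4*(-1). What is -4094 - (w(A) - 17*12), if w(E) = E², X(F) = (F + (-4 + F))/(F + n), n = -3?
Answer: -2240929/576 ≈ -3890.5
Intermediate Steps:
X(F) = (-4 + 2*F)/(-3 + F) (X(F) = (F + (-4 + F))/(F - 3) = (-4 + 2*F)/(-3 + F))
A = -17/24 (A = -(2*(-2 - 3)/(-3 - 3) - 4*(-1))/8 = -(2*(-5)/(-6) + 4)/8 = -(2*(-⅙)*(-5) + 4)/8 = -(5/3 + 4)/8 = -⅛*17/3 = -17/24 ≈ -0.70833)
-4094 - (w(A) - 17*12) = -4094 - ((-17/24)² - 17*12) = -4094 - (289/576 - 204) = -4094 - 1*(-117215/576) = -4094 + 117215/576 = -2240929/576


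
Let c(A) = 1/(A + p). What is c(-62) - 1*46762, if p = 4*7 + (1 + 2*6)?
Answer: -982003/21 ≈ -46762.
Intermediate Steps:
p = 41 (p = 28 + (1 + 12) = 28 + 13 = 41)
c(A) = 1/(41 + A) (c(A) = 1/(A + 41) = 1/(41 + A))
c(-62) - 1*46762 = 1/(41 - 62) - 1*46762 = 1/(-21) - 46762 = -1/21 - 46762 = -982003/21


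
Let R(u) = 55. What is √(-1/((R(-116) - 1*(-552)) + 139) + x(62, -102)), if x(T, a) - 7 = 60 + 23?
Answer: √50085694/746 ≈ 9.4868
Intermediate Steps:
x(T, a) = 90 (x(T, a) = 7 + (60 + 23) = 7 + 83 = 90)
√(-1/((R(-116) - 1*(-552)) + 139) + x(62, -102)) = √(-1/((55 - 1*(-552)) + 139) + 90) = √(-1/((55 + 552) + 139) + 90) = √(-1/(607 + 139) + 90) = √(-1/746 + 90) = √(67139/746) = √50085694/746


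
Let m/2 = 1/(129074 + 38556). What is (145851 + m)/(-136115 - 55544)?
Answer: -12224501566/16063899085 ≈ -0.76099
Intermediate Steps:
m = 1/83815 (m = 2/(129074 + 38556) = 2/167630 = 2*(1/167630) = 1/83815 ≈ 1.1931e-5)
(145851 + m)/(-136115 - 55544) = (145851 + 1/83815)/(-136115 - 55544) = (12224501566/83815)/(-191659) = (12224501566/83815)*(-1/191659) = -12224501566/16063899085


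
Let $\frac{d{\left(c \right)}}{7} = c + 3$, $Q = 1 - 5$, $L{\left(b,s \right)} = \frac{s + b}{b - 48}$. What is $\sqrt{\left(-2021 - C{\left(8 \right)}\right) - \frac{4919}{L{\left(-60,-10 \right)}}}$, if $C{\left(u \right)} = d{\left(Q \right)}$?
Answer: $\frac{2 i \sqrt{2941015}}{35} \approx 97.996 i$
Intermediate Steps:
$L{\left(b,s \right)} = \frac{b + s}{-48 + b}$
$Q = -4$
$d{\left(c \right)} = 21 + 7 c$ ($d{\left(c \right)} = 7 \left(c + 3\right) = 7 \left(3 + c\right) = 21 + 7 c$)
$C{\left(u \right)} = -7$ ($C{\left(u \right)} = 21 + 7 \left(-4\right) = 21 - 28 = -7$)
$\sqrt{\left(-2021 - C{\left(8 \right)}\right) - \frac{4919}{L{\left(-60,-10 \right)}}} = \sqrt{\left(-2021 - -7\right) - \frac{4919}{\frac{1}{-48 - 60} \left(-60 - 10\right)}} = \sqrt{\left(-2021 + 7\right) - \frac{4919}{\frac{1}{-108} \left(-70\right)}} = \sqrt{-2014 - \frac{4919}{\left(- \frac{1}{108}\right) \left(-70\right)}} = \sqrt{-2014 - \frac{4919}{\frac{35}{54}}} = \sqrt{-2014 - \frac{265626}{35}} = \sqrt{- \frac{336116}{35}} = \frac{2 i \sqrt{2941015}}{35}$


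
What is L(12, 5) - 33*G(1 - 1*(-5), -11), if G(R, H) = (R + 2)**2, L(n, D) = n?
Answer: -2100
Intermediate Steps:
G(R, H) = (2 + R)**2
L(12, 5) - 33*G(1 - 1*(-5), -11) = 12 - 33*(2 + (1 - 1*(-5)))**2 = 12 - 33*(2 + (1 + 5))**2 = 12 - 33*(2 + 6)**2 = 12 - 33*8**2 = 12 - 33*64 = 12 - 2112 = -2100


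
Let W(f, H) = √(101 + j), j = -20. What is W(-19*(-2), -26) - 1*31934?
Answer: -31925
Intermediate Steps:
W(f, H) = 9 (W(f, H) = √(101 - 20) = √81 = 9)
W(-19*(-2), -26) - 1*31934 = 9 - 1*31934 = 9 - 31934 = -31925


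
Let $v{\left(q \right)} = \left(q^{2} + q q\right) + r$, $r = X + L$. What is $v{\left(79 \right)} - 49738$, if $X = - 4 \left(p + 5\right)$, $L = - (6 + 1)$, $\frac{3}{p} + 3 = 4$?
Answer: $-37295$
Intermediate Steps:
$p = 3$ ($p = \frac{3}{-3 + 4} = \frac{3}{1} = 3 \cdot 1 = 3$)
$L = -7$ ($L = \left(-1\right) 7 = -7$)
$X = -32$ ($X = - 4 \left(3 + 5\right) = \left(-4\right) 8 = -32$)
$r = -39$ ($r = -32 - 7 = -39$)
$v{\left(q \right)} = -39 + 2 q^{2}$ ($v{\left(q \right)} = \left(q^{2} + q q\right) - 39 = \left(q^{2} + q^{2}\right) - 39 = 2 q^{2} - 39 = -39 + 2 q^{2}$)
$v{\left(79 \right)} - 49738 = \left(-39 + 2 \cdot 79^{2}\right) - 49738 = \left(-39 + 2 \cdot 6241\right) - 49738 = \left(-39 + 12482\right) - 49738 = 12443 - 49738 = -37295$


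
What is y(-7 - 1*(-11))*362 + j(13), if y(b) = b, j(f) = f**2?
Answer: 1617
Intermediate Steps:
y(-7 - 1*(-11))*362 + j(13) = (-7 - 1*(-11))*362 + 13**2 = (-7 + 11)*362 + 169 = 4*362 + 169 = 1448 + 169 = 1617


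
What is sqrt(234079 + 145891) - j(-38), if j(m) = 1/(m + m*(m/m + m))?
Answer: -1/1368 + sqrt(379970) ≈ 616.42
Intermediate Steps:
j(m) = 1/(m + m*(1 + m))
sqrt(234079 + 145891) - j(-38) = sqrt(234079 + 145891) - 1/((-38)*(2 - 38)) = sqrt(379970) - (-1)/(38*(-36)) = sqrt(379970) - (-1)*(-1)/(38*36) = sqrt(379970) - 1*1/1368 = sqrt(379970) - 1/1368 = -1/1368 + sqrt(379970)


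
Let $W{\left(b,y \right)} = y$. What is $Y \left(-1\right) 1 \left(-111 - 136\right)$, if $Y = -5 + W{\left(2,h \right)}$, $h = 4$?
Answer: $-247$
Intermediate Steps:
$Y = -1$ ($Y = -5 + 4 = -1$)
$Y \left(-1\right) 1 \left(-111 - 136\right) = \left(-1\right) \left(-1\right) 1 \left(-111 - 136\right) = 1 \cdot 1 \left(-247\right) = 1 \left(-247\right) = -247$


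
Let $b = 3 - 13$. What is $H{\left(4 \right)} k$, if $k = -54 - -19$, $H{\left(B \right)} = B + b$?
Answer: $210$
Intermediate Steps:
$b = -10$ ($b = 3 - 13 = -10$)
$H{\left(B \right)} = -10 + B$ ($H{\left(B \right)} = B - 10 = -10 + B$)
$k = -35$ ($k = -54 + 19 = -35$)
$H{\left(4 \right)} k = \left(-10 + 4\right) \left(-35\right) = \left(-6\right) \left(-35\right) = 210$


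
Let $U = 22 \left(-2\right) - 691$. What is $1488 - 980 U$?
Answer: $721788$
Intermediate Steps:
$U = -735$ ($U = -44 - 691 = -735$)
$1488 - 980 U = 1488 - -720300 = 1488 + 720300 = 721788$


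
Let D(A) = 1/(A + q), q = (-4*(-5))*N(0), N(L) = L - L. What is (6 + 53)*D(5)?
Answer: 59/5 ≈ 11.800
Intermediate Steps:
N(L) = 0
q = 0 (q = -4*(-5)*0 = 20*0 = 0)
D(A) = 1/A (D(A) = 1/(A + 0) = 1/A)
(6 + 53)*D(5) = (6 + 53)/5 = 59*(⅕) = 59/5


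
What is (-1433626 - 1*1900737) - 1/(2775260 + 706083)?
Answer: -11608061289510/3481343 ≈ -3.3344e+6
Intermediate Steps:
(-1433626 - 1*1900737) - 1/(2775260 + 706083) = (-1433626 - 1900737) - 1/3481343 = -3334363 - 1*1/3481343 = -3334363 - 1/3481343 = -11608061289510/3481343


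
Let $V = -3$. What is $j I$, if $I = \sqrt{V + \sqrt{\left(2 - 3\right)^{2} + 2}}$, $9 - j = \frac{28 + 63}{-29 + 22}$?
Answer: $22 \sqrt{-3 + \sqrt{3}} \approx 24.773 i$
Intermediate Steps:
$j = 22$ ($j = 9 - \frac{28 + 63}{-29 + 22} = 9 - \frac{91}{-7} = 9 - 91 \left(- \frac{1}{7}\right) = 9 - -13 = 9 + 13 = 22$)
$I = \sqrt{-3 + \sqrt{3}}$ ($I = \sqrt{-3 + \sqrt{\left(2 - 3\right)^{2} + 2}} = \sqrt{-3 + \sqrt{\left(-1\right)^{2} + 2}} = \sqrt{-3 + \sqrt{1 + 2}} = \sqrt{-3 + \sqrt{3}} \approx 1.126 i$)
$j I = 22 \sqrt{-3 + \sqrt{3}}$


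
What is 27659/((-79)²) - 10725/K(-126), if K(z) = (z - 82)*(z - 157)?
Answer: 120091127/28259248 ≈ 4.2496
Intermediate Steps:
K(z) = (-157 + z)*(-82 + z) (K(z) = (-82 + z)*(-157 + z) = (-157 + z)*(-82 + z))
27659/((-79)²) - 10725/K(-126) = 27659/((-79)²) - 10725/(12874 + (-126)² - 239*(-126)) = 27659/6241 - 10725/(12874 + 15876 + 30114) = 27659*(1/6241) - 10725/58864 = 27659/6241 - 10725*1/58864 = 27659/6241 - 825/4528 = 120091127/28259248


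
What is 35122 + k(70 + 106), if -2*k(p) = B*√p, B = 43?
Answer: 35122 - 86*√11 ≈ 34837.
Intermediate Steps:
k(p) = -43*√p/2
35122 + k(70 + 106) = 35122 - 43*√(70 + 106)/2 = 35122 - 86*√11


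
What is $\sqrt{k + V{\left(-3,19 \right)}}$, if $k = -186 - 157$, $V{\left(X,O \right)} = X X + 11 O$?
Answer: $5 i \sqrt{5} \approx 11.18 i$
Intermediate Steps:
$V{\left(X,O \right)} = X^{2} + 11 O$
$k = -343$ ($k = -186 - 157 = -343$)
$\sqrt{k + V{\left(-3,19 \right)}} = \sqrt{-343 + \left(\left(-3\right)^{2} + 11 \cdot 19\right)} = \sqrt{-343 + \left(9 + 209\right)} = \sqrt{-343 + 218} = \sqrt{-125} = 5 i \sqrt{5}$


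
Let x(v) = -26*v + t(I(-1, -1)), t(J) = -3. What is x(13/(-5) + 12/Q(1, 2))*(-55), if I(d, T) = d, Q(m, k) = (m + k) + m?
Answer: 737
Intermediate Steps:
Q(m, k) = k + 2*m (Q(m, k) = (k + m) + m = k + 2*m)
x(v) = -3 - 26*v (x(v) = -26*v - 3 = -3 - 26*v)
x(13/(-5) + 12/Q(1, 2))*(-55) = (-3 - 26*(13/(-5) + 12/(2 + 2*1)))*(-55) = (-3 - 26*(13*(-⅕) + 12/(2 + 2)))*(-55) = (-3 - 26*(-13/5 + 12/4))*(-55) = (-3 - 26*(-13/5 + 12*(¼)))*(-55) = (-3 - 26*(-13/5 + 3))*(-55) = (-3 - 26*⅖)*(-55) = (-3 - 52/5)*(-55) = -67/5*(-55) = 737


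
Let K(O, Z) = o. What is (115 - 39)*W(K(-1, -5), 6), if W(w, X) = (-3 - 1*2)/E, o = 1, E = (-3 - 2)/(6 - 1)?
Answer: 380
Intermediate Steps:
E = -1 (E = -5/5 = -5*⅕ = -1)
K(O, Z) = 1
W(w, X) = 5 (W(w, X) = (-3 - 1*2)/(-1) = (-3 - 2)*(-1) = -5*(-1) = 5)
(115 - 39)*W(K(-1, -5), 6) = (115 - 39)*5 = 76*5 = 380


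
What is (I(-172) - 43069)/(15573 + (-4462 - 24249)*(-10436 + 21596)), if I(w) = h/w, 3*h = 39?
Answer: 7407881/55108660164 ≈ 0.00013442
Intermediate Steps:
h = 13 (h = (⅓)*39 = 13)
I(w) = 13/w
(I(-172) - 43069)/(15573 + (-4462 - 24249)*(-10436 + 21596)) = (13/(-172) - 43069)/(15573 + (-4462 - 24249)*(-10436 + 21596)) = (13*(-1/172) - 43069)/(15573 - 28711*11160) = (-13/172 - 43069)/(15573 - 320414760) = -7407881/172/(-320399187) = -7407881/172*(-1/320399187) = 7407881/55108660164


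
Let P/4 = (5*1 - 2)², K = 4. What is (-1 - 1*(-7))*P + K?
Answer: 220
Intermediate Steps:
P = 36 (P = 4*(5*1 - 2)² = 4*(5 - 2)² = 4*3² = 4*9 = 36)
(-1 - 1*(-7))*P + K = (-1 - 1*(-7))*36 + 4 = (-1 + 7)*36 + 4 = 6*36 + 4 = 216 + 4 = 220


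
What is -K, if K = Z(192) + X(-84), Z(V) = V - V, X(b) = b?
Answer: 84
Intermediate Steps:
Z(V) = 0
K = -84 (K = 0 - 84 = -84)
-K = -1*(-84) = 84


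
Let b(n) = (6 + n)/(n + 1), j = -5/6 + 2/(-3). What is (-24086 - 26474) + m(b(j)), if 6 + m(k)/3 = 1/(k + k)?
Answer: -303469/6 ≈ -50578.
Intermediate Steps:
j = -3/2 (j = -5*1/6 + 2*(-1/3) = -5/6 - 2/3 = -3/2 ≈ -1.5000)
b(n) = (6 + n)/(1 + n)
m(k) = -18 + 3/(2*k) (m(k) = -18 + 3/(k + k) = -18 + 3/((2*k)) = -18 + 3*(1/(2*k)) = -18 + 3/(2*k))
(-24086 - 26474) + m(b(j)) = (-24086 - 26474) + (-18 + 3/(2*(((6 - 3/2)/(1 - 3/2))))) = -50560 + (-18 + 3/(2*(((9/2)/(-1/2))))) = -50560 + (-18 + 3/(2*((-2*9/2)))) = -50560 + (-18 + (3/2)/(-9)) = -50560 + (-18 + (3/2)*(-1/9)) = -50560 + (-18 - 1/6) = -50560 - 109/6 = -303469/6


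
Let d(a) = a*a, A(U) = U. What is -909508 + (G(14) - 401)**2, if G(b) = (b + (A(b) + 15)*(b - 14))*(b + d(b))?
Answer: 5537013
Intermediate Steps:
d(a) = a**2
G(b) = (b + b**2)*(b + (-14 + b)*(15 + b)) (G(b) = (b + (b + 15)*(b - 14))*(b + b**2) = (b + (15 + b)*(-14 + b))*(b + b**2) = (b + (-14 + b)*(15 + b))*(b + b**2) = (b + b**2)*(b + (-14 + b)*(15 + b)))
-909508 + (G(14) - 401)**2 = -909508 + (14*(-210 + 14**3 - 208*14 + 3*14**2) - 401)**2 = -909508 + (14*(-210 + 2744 - 2912 + 3*196) - 401)**2 = -909508 + (14*(-210 + 2744 - 2912 + 588) - 401)**2 = -909508 + (14*210 - 401)**2 = -909508 + (2940 - 401)**2 = -909508 + 2539**2 = -909508 + 6446521 = 5537013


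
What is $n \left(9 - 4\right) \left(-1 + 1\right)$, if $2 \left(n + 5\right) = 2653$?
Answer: $0$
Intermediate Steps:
$n = \frac{2643}{2}$ ($n = -5 + \frac{1}{2} \cdot 2653 = -5 + \frac{2653}{2} = \frac{2643}{2} \approx 1321.5$)
$n \left(9 - 4\right) \left(-1 + 1\right) = \frac{2643 \left(9 - 4\right) \left(-1 + 1\right)}{2} = \frac{2643 \cdot 5 \cdot 0}{2} = \frac{2643}{2} \cdot 0 = 0$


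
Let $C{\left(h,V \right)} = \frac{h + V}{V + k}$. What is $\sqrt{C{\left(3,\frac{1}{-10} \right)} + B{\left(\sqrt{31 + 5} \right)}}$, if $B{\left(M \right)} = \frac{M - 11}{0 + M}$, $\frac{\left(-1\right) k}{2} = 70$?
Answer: $\frac{i \sqrt{6705186}}{2802} \approx 0.92414 i$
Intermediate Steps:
$k = -140$ ($k = \left(-2\right) 70 = -140$)
$C{\left(h,V \right)} = \frac{V + h}{-140 + V}$ ($C{\left(h,V \right)} = \frac{h + V}{V - 140} = \frac{V + h}{-140 + V}$)
$B{\left(M \right)} = \frac{-11 + M}{M}$
$\sqrt{C{\left(3,\frac{1}{-10} \right)} + B{\left(\sqrt{31 + 5} \right)}} = \sqrt{\frac{\frac{1}{-10} + 3}{-140 + \frac{1}{-10}} + \frac{-11 + \sqrt{31 + 5}}{\sqrt{31 + 5}}} = \sqrt{\frac{- \frac{1}{10} + 3}{-140 - \frac{1}{10}} + \frac{-11 + \sqrt{36}}{\sqrt{36}}} = \sqrt{\frac{1}{- \frac{1401}{10}} \cdot \frac{29}{10} + \frac{-11 + 6}{6}} = \sqrt{\left(- \frac{10}{1401}\right) \frac{29}{10} + \frac{1}{6} \left(-5\right)} = \sqrt{- \frac{29}{1401} - \frac{5}{6}} = \sqrt{- \frac{2393}{2802}} = \frac{i \sqrt{6705186}}{2802}$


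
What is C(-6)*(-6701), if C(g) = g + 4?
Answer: 13402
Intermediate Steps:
C(g) = 4 + g
C(-6)*(-6701) = (4 - 6)*(-6701) = -2*(-6701) = 13402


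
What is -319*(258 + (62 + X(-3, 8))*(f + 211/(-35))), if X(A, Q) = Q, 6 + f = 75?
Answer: -1488454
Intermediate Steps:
f = 69 (f = -6 + 75 = 69)
-319*(258 + (62 + X(-3, 8))*(f + 211/(-35))) = -319*(258 + (62 + 8)*(69 + 211/(-35))) = -319*(258 + 70*(69 + 211*(-1/35))) = -319*(258 + 70*(69 - 211/35)) = -319*(258 + 70*(2204/35)) = -319*(258 + 4408) = -319*4666 = -1488454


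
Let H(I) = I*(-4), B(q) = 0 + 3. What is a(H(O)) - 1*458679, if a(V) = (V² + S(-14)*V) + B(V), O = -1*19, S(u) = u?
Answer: -453964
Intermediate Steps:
O = -19
B(q) = 3
H(I) = -4*I
a(V) = 3 + V² - 14*V (a(V) = (V² - 14*V) + 3 = 3 + V² - 14*V)
a(H(O)) - 1*458679 = (3 + (-4*(-19))² - (-56)*(-19)) - 1*458679 = (3 + 76² - 14*76) - 458679 = (3 + 5776 - 1064) - 458679 = 4715 - 458679 = -453964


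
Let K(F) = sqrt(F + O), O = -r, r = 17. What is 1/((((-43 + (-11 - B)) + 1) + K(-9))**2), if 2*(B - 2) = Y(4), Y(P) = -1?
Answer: 4/(109 - 2*I*sqrt(26))**2 ≈ 0.00032796 + 6.1909e-5*I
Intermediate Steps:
B = 3/2 (B = 2 + (1/2)*(-1) = 2 - 1/2 = 3/2 ≈ 1.5000)
O = -17 (O = -1*17 = -17)
K(F) = sqrt(-17 + F) (K(F) = sqrt(F - 17) = sqrt(-17 + F))
1/((((-43 + (-11 - B)) + 1) + K(-9))**2) = 1/((((-43 + (-11 - 1*3/2)) + 1) + sqrt(-17 - 9))**2) = 1/((((-43 + (-11 - 3/2)) + 1) + sqrt(-26))**2) = 1/((((-43 - 25/2) + 1) + I*sqrt(26))**2) = 1/(((-111/2 + 1) + I*sqrt(26))**2) = 1/((-109/2 + I*sqrt(26))**2) = (-109/2 + I*sqrt(26))**(-2)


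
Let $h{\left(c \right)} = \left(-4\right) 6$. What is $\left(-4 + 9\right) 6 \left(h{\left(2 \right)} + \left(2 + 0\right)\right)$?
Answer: $-660$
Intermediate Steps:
$h{\left(c \right)} = -24$
$\left(-4 + 9\right) 6 \left(h{\left(2 \right)} + \left(2 + 0\right)\right) = \left(-4 + 9\right) 6 \left(-24 + \left(2 + 0\right)\right) = 5 \cdot 6 \left(-24 + 2\right) = 5 \cdot 6 \left(-22\right) = 5 \left(-132\right) = -660$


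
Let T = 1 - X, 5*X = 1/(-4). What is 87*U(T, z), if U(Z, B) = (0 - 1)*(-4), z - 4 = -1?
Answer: 348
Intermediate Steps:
X = -1/20 (X = (⅕)/(-4) = (⅕)*(-¼) = -1/20 ≈ -0.050000)
z = 3 (z = 4 - 1 = 3)
T = 21/20 (T = 1 - 1*(-1/20) = 1 + 1/20 = 21/20 ≈ 1.0500)
U(Z, B) = 4 (U(Z, B) = -1*(-4) = 4)
87*U(T, z) = 87*4 = 348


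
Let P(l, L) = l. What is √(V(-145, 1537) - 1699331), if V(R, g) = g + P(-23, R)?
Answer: I*√1697817 ≈ 1303.0*I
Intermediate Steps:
V(R, g) = -23 + g (V(R, g) = g - 23 = -23 + g)
√(V(-145, 1537) - 1699331) = √((-23 + 1537) - 1699331) = √(1514 - 1699331) = √(-1697817) = I*√1697817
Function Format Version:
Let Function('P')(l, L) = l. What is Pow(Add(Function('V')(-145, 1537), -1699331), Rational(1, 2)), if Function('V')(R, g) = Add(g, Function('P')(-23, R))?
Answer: Mul(I, Pow(1697817, Rational(1, 2))) ≈ Mul(1303.0, I)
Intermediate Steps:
Function('V')(R, g) = Add(-23, g) (Function('V')(R, g) = Add(g, -23) = Add(-23, g))
Pow(Add(Function('V')(-145, 1537), -1699331), Rational(1, 2)) = Pow(Add(Add(-23, 1537), -1699331), Rational(1, 2)) = Pow(Add(1514, -1699331), Rational(1, 2)) = Pow(-1697817, Rational(1, 2)) = Mul(I, Pow(1697817, Rational(1, 2)))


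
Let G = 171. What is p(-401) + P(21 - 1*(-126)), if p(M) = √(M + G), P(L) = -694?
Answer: -694 + I*√230 ≈ -694.0 + 15.166*I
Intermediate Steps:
p(M) = √(171 + M) (p(M) = √(M + 171) = √(171 + M))
p(-401) + P(21 - 1*(-126)) = √(171 - 401) - 694 = √(-230) - 694 = I*√230 - 694 = -694 + I*√230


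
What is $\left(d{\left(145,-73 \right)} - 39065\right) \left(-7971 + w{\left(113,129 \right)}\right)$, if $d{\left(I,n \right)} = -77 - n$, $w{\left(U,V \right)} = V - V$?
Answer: $311418999$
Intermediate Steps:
$w{\left(U,V \right)} = 0$
$\left(d{\left(145,-73 \right)} - 39065\right) \left(-7971 + w{\left(113,129 \right)}\right) = \left(\left(-77 - -73\right) - 39065\right) \left(-7971 + 0\right) = \left(\left(-77 + 73\right) - 39065\right) \left(-7971\right) = \left(-4 - 39065\right) \left(-7971\right) = \left(-39069\right) \left(-7971\right) = 311418999$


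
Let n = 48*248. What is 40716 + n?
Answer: 52620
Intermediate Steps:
n = 11904
40716 + n = 40716 + 11904 = 52620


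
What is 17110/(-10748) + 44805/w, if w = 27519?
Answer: 1785675/49295702 ≈ 0.036224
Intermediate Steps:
17110/(-10748) + 44805/w = 17110/(-10748) + 44805/27519 = 17110*(-1/10748) + 44805*(1/27519) = -8555/5374 + 14935/9173 = 1785675/49295702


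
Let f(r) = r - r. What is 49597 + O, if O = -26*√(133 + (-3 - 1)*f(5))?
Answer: 49597 - 26*√133 ≈ 49297.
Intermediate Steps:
f(r) = 0
O = -26*√133 (O = -26*√(133 + (-3 - 1)*0) = -26*√(133 - 4*0) = -26*√(133 + 0) = -26*√133 ≈ -299.85)
49597 + O = 49597 - 26*√133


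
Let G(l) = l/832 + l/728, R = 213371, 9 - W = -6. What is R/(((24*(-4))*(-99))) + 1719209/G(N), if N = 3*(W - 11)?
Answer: 2643346795879/47520 ≈ 5.5626e+7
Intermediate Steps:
W = 15 (W = 9 - 1*(-6) = 9 + 6 = 15)
N = 12 (N = 3*(15 - 11) = 3*4 = 12)
G(l) = 15*l/5824 (G(l) = l*(1/832) + l*(1/728) = l/832 + l/728 = 15*l/5824)
R/(((24*(-4))*(-99))) + 1719209/G(N) = 213371/(((24*(-4))*(-99))) + 1719209/(((15/5824)*12)) = 213371/((-96*(-99))) + 1719209/(45/1456) = 213371/9504 + 1719209*(1456/45) = 213371*(1/9504) + 2503168304/45 = 213371/9504 + 2503168304/45 = 2643346795879/47520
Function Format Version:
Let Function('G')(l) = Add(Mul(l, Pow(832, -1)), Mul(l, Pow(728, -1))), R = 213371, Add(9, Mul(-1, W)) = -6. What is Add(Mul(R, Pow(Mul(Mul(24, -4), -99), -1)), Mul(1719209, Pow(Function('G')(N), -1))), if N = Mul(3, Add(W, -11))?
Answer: Rational(2643346795879, 47520) ≈ 5.5626e+7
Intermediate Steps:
W = 15 (W = Add(9, Mul(-1, -6)) = Add(9, 6) = 15)
N = 12 (N = Mul(3, Add(15, -11)) = Mul(3, 4) = 12)
Function('G')(l) = Mul(Rational(15, 5824), l) (Function('G')(l) = Add(Mul(l, Rational(1, 832)), Mul(l, Rational(1, 728))) = Add(Mul(Rational(1, 832), l), Mul(Rational(1, 728), l)) = Mul(Rational(15, 5824), l))
Add(Mul(R, Pow(Mul(Mul(24, -4), -99), -1)), Mul(1719209, Pow(Function('G')(N), -1))) = Add(Mul(213371, Pow(Mul(Mul(24, -4), -99), -1)), Mul(1719209, Pow(Mul(Rational(15, 5824), 12), -1))) = Add(Mul(213371, Pow(Mul(-96, -99), -1)), Mul(1719209, Pow(Rational(45, 1456), -1))) = Add(Mul(213371, Pow(9504, -1)), Mul(1719209, Rational(1456, 45))) = Add(Mul(213371, Rational(1, 9504)), Rational(2503168304, 45)) = Add(Rational(213371, 9504), Rational(2503168304, 45)) = Rational(2643346795879, 47520)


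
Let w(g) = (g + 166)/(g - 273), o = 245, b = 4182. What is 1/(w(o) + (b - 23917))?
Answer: -28/552991 ≈ -5.0634e-5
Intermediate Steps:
w(g) = (166 + g)/(-273 + g)
1/(w(o) + (b - 23917)) = 1/((166 + 245)/(-273 + 245) + (4182 - 23917)) = 1/(411/(-28) - 19735) = 1/(-1/28*411 - 19735) = 1/(-411/28 - 19735) = 1/(-552991/28) = -28/552991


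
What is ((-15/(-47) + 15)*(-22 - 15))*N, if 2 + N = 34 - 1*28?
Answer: -106560/47 ≈ -2267.2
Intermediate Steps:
N = 4 (N = -2 + (34 - 1*28) = -2 + (34 - 28) = -2 + 6 = 4)
((-15/(-47) + 15)*(-22 - 15))*N = ((-15/(-47) + 15)*(-22 - 15))*4 = ((-15*(-1/47) + 15)*(-37))*4 = ((15/47 + 15)*(-37))*4 = ((720/47)*(-37))*4 = -26640/47*4 = -106560/47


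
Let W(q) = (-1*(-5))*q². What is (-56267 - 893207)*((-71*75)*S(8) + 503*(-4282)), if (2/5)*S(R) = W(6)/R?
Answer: 4658835822133/2 ≈ 2.3294e+12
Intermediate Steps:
W(q) = 5*q²
S(R) = 450/R (S(R) = 5*((5*6²)/R)/2 = 5*((5*36)/R)/2 = 5*(180/R)/2 = 450/R)
(-56267 - 893207)*((-71*75)*S(8) + 503*(-4282)) = (-56267 - 893207)*((-71*75)*(450/8) + 503*(-4282)) = -949474*(-2396250/8 - 2153846) = -949474*(-5325*225/4 - 2153846) = -949474*(-1198125/4 - 2153846) = -949474*(-9813509/4) = 4658835822133/2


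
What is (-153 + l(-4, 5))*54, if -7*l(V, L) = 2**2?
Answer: -58050/7 ≈ -8292.9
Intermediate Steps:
l(V, L) = -4/7 (l(V, L) = -1/7*2**2 = -1/7*4 = -4/7)
(-153 + l(-4, 5))*54 = (-153 - 4/7)*54 = -1075/7*54 = -58050/7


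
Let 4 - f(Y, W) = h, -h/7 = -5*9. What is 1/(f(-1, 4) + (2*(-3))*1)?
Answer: -1/317 ≈ -0.0031546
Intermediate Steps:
h = 315 (h = -(-35)*9 = -7*(-45) = 315)
f(Y, W) = -311 (f(Y, W) = 4 - 1*315 = 4 - 315 = -311)
1/(f(-1, 4) + (2*(-3))*1) = 1/(-311 + (2*(-3))*1) = 1/(-311 - 6*1) = 1/(-311 - 6) = 1/(-317) = -1/317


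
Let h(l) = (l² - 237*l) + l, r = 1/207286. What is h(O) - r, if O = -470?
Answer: 68781640519/207286 ≈ 3.3182e+5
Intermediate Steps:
r = 1/207286 ≈ 4.8243e-6
h(l) = l² - 236*l
h(O) - r = -470*(-236 - 470) - 1*1/207286 = -470*(-706) - 1/207286 = 331820 - 1/207286 = 68781640519/207286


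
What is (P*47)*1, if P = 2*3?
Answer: 282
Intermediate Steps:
P = 6
(P*47)*1 = (6*47)*1 = 282*1 = 282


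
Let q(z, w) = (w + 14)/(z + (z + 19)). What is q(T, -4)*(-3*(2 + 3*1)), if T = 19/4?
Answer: -100/19 ≈ -5.2632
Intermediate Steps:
T = 19/4 (T = 19*(1/4) = 19/4 ≈ 4.7500)
q(z, w) = (14 + w)/(19 + 2*z) (q(z, w) = (14 + w)/(z + (19 + z)) = (14 + w)/(19 + 2*z))
q(T, -4)*(-3*(2 + 3*1)) = ((14 - 4)/(19 + 2*(19/4)))*(-3*(2 + 3*1)) = (10/(19 + 19/2))*(-3*(2 + 3)) = (10/(57/2))*(-3*5) = ((2/57)*10)*(-15) = (20/57)*(-15) = -100/19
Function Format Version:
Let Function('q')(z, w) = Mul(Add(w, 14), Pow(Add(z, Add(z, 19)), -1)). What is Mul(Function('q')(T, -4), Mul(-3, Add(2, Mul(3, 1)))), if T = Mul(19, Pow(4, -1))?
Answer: Rational(-100, 19) ≈ -5.2632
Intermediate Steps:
T = Rational(19, 4) (T = Mul(19, Rational(1, 4)) = Rational(19, 4) ≈ 4.7500)
Function('q')(z, w) = Mul(Pow(Add(19, Mul(2, z)), -1), Add(14, w)) (Function('q')(z, w) = Mul(Add(14, w), Pow(Add(z, Add(19, z)), -1)) = Mul(Add(14, w), Pow(Add(19, Mul(2, z)), -1)) = Mul(Pow(Add(19, Mul(2, z)), -1), Add(14, w)))
Mul(Function('q')(T, -4), Mul(-3, Add(2, Mul(3, 1)))) = Mul(Mul(Pow(Add(19, Mul(2, Rational(19, 4))), -1), Add(14, -4)), Mul(-3, Add(2, Mul(3, 1)))) = Mul(Mul(Pow(Add(19, Rational(19, 2)), -1), 10), Mul(-3, Add(2, 3))) = Mul(Mul(Pow(Rational(57, 2), -1), 10), Mul(-3, 5)) = Mul(Mul(Rational(2, 57), 10), -15) = Mul(Rational(20, 57), -15) = Rational(-100, 19)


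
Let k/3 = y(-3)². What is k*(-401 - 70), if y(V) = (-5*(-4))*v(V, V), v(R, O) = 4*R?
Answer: -81388800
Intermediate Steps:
y(V) = 80*V (y(V) = (-5*(-4))*(4*V) = 20*(4*V) = 80*V)
k = 172800 (k = 3*(80*(-3))² = 3*(-240)² = 3*57600 = 172800)
k*(-401 - 70) = 172800*(-401 - 70) = 172800*(-471) = -81388800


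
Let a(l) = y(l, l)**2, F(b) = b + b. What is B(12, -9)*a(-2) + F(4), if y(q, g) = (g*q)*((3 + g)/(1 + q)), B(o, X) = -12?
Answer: -184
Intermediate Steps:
F(b) = 2*b
y(q, g) = g*q*(3 + g)/(1 + q) (y(q, g) = (g*q)*((3 + g)/(1 + q)) = g*q*(3 + g)/(1 + q))
a(l) = l**4*(3 + l)**2/(1 + l)**2 (a(l) = (l*l*(3 + l)/(1 + l))**2 = (l**2*(3 + l)/(1 + l))**2 = l**4*(3 + l)**2/(1 + l)**2)
B(12, -9)*a(-2) + F(4) = -12*(-2)**4*(3 - 2)**2/(1 - 2)**2 + 2*4 = -192*1**2/(-1)**2 + 8 = -192 + 8 = -184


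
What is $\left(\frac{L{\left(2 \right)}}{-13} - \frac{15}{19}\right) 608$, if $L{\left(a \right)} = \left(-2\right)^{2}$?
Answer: $- \frac{8672}{13} \approx -667.08$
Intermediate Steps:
$L{\left(a \right)} = 4$
$\left(\frac{L{\left(2 \right)}}{-13} - \frac{15}{19}\right) 608 = \left(\frac{4}{-13} - \frac{15}{19}\right) 608 = \left(4 \left(- \frac{1}{13}\right) - \frac{15}{19}\right) 608 = \left(- \frac{4}{13} - \frac{15}{19}\right) 608 = \left(- \frac{271}{247}\right) 608 = - \frac{8672}{13}$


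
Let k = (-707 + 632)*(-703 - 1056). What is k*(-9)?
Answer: -1187325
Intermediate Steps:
k = 131925 (k = -75*(-1759) = 131925)
k*(-9) = 131925*(-9) = -1187325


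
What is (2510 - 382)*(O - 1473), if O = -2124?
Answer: -7654416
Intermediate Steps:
(2510 - 382)*(O - 1473) = (2510 - 382)*(-2124 - 1473) = 2128*(-3597) = -7654416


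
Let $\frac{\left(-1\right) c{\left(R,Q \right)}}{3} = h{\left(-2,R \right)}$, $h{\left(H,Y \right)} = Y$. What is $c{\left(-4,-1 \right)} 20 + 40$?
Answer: $280$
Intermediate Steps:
$c{\left(R,Q \right)} = - 3 R$
$c{\left(-4,-1 \right)} 20 + 40 = \left(-3\right) \left(-4\right) 20 + 40 = 12 \cdot 20 + 40 = 240 + 40 = 280$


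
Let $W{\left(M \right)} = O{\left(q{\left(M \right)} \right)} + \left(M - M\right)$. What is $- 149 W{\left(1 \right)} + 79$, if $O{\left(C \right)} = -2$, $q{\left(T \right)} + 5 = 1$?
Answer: $377$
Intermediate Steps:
$q{\left(T \right)} = -4$ ($q{\left(T \right)} = -5 + 1 = -4$)
$W{\left(M \right)} = -2$ ($W{\left(M \right)} = -2 + \left(M - M\right) = -2 + 0 = -2$)
$- 149 W{\left(1 \right)} + 79 = \left(-149\right) \left(-2\right) + 79 = 298 + 79 = 377$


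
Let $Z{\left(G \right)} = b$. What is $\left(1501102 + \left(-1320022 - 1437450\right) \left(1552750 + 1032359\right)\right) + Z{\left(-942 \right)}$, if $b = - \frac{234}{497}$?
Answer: $- \frac{3542796999123196}{497} \approx -7.1284 \cdot 10^{12}$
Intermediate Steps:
$b = - \frac{234}{497}$ ($b = \left(-234\right) \frac{1}{497} = - \frac{234}{497} \approx -0.47082$)
$Z{\left(G \right)} = - \frac{234}{497}$
$\left(1501102 + \left(-1320022 - 1437450\right) \left(1552750 + 1032359\right)\right) + Z{\left(-942 \right)} = \left(1501102 + \left(-1320022 - 1437450\right) \left(1552750 + 1032359\right)\right) - \frac{234}{497} = \left(1501102 - 7128365684448\right) - \frac{234}{497} = -7128364183346 - \frac{234}{497} = - \frac{3542796999123196}{497}$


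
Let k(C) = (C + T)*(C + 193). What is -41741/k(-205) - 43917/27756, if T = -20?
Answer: -5912681/346950 ≈ -17.042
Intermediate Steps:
k(C) = (-20 + C)*(193 + C) (k(C) = (C - 20)*(C + 193) = (-20 + C)*(193 + C))
-41741/k(-205) - 43917/27756 = -41741/(-3860 + (-205)**2 + 173*(-205)) - 43917/27756 = -41741/(-3860 + 42025 - 35465) - 43917*1/27756 = -41741/2700 - 14639/9252 = -5912681/346950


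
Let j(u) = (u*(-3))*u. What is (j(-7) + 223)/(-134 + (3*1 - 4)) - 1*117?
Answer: -15871/135 ≈ -117.56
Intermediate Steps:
j(u) = -3*u² (j(u) = (-3*u)*u = -3*u²)
(j(-7) + 223)/(-134 + (3*1 - 4)) - 1*117 = (-3*(-7)² + 223)/(-134 + (3*1 - 4)) - 1*117 = (-3*49 + 223)/(-134 + (3 - 4)) - 117 = (-147 + 223)/(-134 - 1) - 117 = 76/(-135) - 117 = 76*(-1/135) - 117 = -76/135 - 117 = -15871/135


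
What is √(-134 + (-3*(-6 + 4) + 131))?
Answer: √3 ≈ 1.7320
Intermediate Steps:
√(-134 + (-3*(-6 + 4) + 131)) = √(-134 + (-3*(-2) + 131)) = √(-134 + (6 + 131)) = √(-134 + 137) = √3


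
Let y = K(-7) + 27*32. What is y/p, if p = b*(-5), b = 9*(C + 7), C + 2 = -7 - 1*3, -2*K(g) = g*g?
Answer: 1679/450 ≈ 3.7311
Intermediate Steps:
K(g) = -g²/2 (K(g) = -g*g/2 = -g²/2)
C = -12 (C = -2 + (-7 - 1*3) = -2 + (-7 - 3) = -2 - 10 = -12)
b = -45 (b = 9*(-12 + 7) = 9*(-5) = -45)
p = 225 (p = -45*(-5) = 225)
y = 1679/2 (y = -½*(-7)² + 27*32 = -½*49 + 864 = -49/2 + 864 = 1679/2 ≈ 839.50)
y/p = (1679/2)/225 = (1679/2)*(1/225) = 1679/450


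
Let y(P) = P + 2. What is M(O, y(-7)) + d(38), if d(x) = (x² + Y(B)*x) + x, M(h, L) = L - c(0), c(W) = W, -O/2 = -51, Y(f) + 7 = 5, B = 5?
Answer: 1401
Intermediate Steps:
Y(f) = -2 (Y(f) = -7 + 5 = -2)
y(P) = 2 + P
O = 102 (O = -2*(-51) = 102)
M(h, L) = L (M(h, L) = L - 1*0 = L + 0 = L)
d(x) = x² - x (d(x) = (x² - 2*x) + x = x² - x)
M(O, y(-7)) + d(38) = (2 - 7) + 38*(-1 + 38) = -5 + 38*37 = -5 + 1406 = 1401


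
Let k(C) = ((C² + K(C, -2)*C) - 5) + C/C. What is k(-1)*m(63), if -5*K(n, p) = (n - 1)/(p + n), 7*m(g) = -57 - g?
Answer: 344/7 ≈ 49.143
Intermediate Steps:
m(g) = -57/7 - g/7 (m(g) = (-57 - g)/7 = -57/7 - g/7)
K(n, p) = -(-1 + n)/(5*(n + p)) (K(n, p) = -(n - 1)/(5*(p + n)) = -(-1 + n)/(5*(n + p)))
k(C) = -4 + C² + C*(1 - C)/(5*(-2 + C)) (k(C) = ((C² + ((1 - C)/(5*(C - 2)))*C) - 5) + C/C = ((C² + ((1 - C)/(5*(-2 + C)))*C) - 5) + 1 = ((C² + C*(1 - C)/(5*(-2 + C))) - 5) + 1 = (-5 + C² + C*(1 - C)/(5*(-2 + C))) + 1 = -4 + C² + C*(1 - C)/(5*(-2 + C)))
k(-1)*m(63) = (((-4 + (-1)²)*(-2 - 1) - ⅕*(-1)*(-1 - 1))/(-2 - 1))*(-57/7 - ⅐*63) = (((-4 + 1)*(-3) - ⅕*(-1)*(-2))/(-3))*(-57/7 - 9) = -(-3*(-3) - ⅖)/3*(-120/7) = -(9 - ⅖)/3*(-120/7) = -⅓*43/5*(-120/7) = -43/15*(-120/7) = 344/7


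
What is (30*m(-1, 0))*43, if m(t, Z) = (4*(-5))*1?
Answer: -25800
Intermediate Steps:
m(t, Z) = -20 (m(t, Z) = -20*1 = -20)
(30*m(-1, 0))*43 = (30*(-20))*43 = -600*43 = -25800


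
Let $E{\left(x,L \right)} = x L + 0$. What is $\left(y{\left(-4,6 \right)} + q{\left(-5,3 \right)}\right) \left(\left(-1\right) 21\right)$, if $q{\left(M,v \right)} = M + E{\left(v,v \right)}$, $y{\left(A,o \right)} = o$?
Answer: $-210$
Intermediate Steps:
$E{\left(x,L \right)} = L x$ ($E{\left(x,L \right)} = L x + 0 = L x$)
$q{\left(M,v \right)} = M + v^{2}$ ($q{\left(M,v \right)} = M + v v = M + v^{2}$)
$\left(y{\left(-4,6 \right)} + q{\left(-5,3 \right)}\right) \left(\left(-1\right) 21\right) = \left(6 - \left(5 - 3^{2}\right)\right) \left(\left(-1\right) 21\right) = \left(6 + \left(-5 + 9\right)\right) \left(-21\right) = \left(6 + 4\right) \left(-21\right) = 10 \left(-21\right) = -210$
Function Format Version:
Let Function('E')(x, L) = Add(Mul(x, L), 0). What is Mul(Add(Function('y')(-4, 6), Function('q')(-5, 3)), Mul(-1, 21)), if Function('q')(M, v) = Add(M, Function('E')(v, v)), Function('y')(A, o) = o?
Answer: -210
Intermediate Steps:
Function('E')(x, L) = Mul(L, x) (Function('E')(x, L) = Add(Mul(L, x), 0) = Mul(L, x))
Function('q')(M, v) = Add(M, Pow(v, 2)) (Function('q')(M, v) = Add(M, Mul(v, v)) = Add(M, Pow(v, 2)))
Mul(Add(Function('y')(-4, 6), Function('q')(-5, 3)), Mul(-1, 21)) = Mul(Add(6, Add(-5, Pow(3, 2))), Mul(-1, 21)) = Mul(Add(6, Add(-5, 9)), -21) = Mul(Add(6, 4), -21) = Mul(10, -21) = -210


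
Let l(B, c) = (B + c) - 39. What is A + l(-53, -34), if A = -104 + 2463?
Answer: 2233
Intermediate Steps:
A = 2359
l(B, c) = -39 + B + c
A + l(-53, -34) = 2359 + (-39 - 53 - 34) = 2359 - 126 = 2233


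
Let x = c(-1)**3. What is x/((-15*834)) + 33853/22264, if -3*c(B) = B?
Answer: 5717252773/3760055640 ≈ 1.5205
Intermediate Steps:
c(B) = -B/3
x = 1/27 (x = (-1/3*(-1))**3 = (1/3)**3 = 1/27 ≈ 0.037037)
x/((-15*834)) + 33853/22264 = 1/(27*((-15*834))) + 33853/22264 = (1/27)/(-12510) + 33853*(1/22264) = (1/27)*(-1/12510) + 33853/22264 = -1/337770 + 33853/22264 = 5717252773/3760055640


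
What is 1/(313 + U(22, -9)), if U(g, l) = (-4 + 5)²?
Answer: 1/314 ≈ 0.0031847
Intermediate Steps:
U(g, l) = 1 (U(g, l) = 1² = 1)
1/(313 + U(22, -9)) = 1/(313 + 1) = 1/314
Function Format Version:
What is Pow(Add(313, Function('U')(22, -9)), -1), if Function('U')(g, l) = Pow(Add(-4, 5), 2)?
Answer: Rational(1, 314) ≈ 0.0031847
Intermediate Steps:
Function('U')(g, l) = 1 (Function('U')(g, l) = Pow(1, 2) = 1)
Pow(Add(313, Function('U')(22, -9)), -1) = Pow(Add(313, 1), -1) = Pow(314, -1) = Rational(1, 314)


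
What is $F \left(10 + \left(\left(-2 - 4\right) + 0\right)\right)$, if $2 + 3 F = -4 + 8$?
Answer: $\frac{8}{3} \approx 2.6667$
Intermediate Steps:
$F = \frac{2}{3}$ ($F = - \frac{2}{3} + \frac{-4 + 8}{3} = - \frac{2}{3} + \frac{1}{3} \cdot 4 = - \frac{2}{3} + \frac{4}{3} = \frac{2}{3} \approx 0.66667$)
$F \left(10 + \left(\left(-2 - 4\right) + 0\right)\right) = \frac{2 \left(10 + \left(\left(-2 - 4\right) + 0\right)\right)}{3} = \frac{2 \left(10 + \left(-6 + 0\right)\right)}{3} = \frac{2 \left(10 - 6\right)}{3} = \frac{2}{3} \cdot 4 = \frac{8}{3}$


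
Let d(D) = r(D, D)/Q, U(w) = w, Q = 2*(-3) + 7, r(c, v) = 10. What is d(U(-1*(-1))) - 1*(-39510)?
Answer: 39520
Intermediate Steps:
Q = 1 (Q = -6 + 7 = 1)
d(D) = 10 (d(D) = 10/1 = 10*1 = 10)
d(U(-1*(-1))) - 1*(-39510) = 10 - 1*(-39510) = 10 + 39510 = 39520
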